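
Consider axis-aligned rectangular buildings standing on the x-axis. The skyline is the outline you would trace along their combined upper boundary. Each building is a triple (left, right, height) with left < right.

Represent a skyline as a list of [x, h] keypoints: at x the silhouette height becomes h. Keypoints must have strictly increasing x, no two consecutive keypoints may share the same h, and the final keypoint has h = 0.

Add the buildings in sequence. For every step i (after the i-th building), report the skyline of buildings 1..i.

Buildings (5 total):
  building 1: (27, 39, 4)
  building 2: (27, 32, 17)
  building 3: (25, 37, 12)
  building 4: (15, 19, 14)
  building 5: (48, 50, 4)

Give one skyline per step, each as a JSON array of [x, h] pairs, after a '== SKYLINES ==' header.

== SKYLINES ==
[[27,4],[39,0]]
[[27,17],[32,4],[39,0]]
[[25,12],[27,17],[32,12],[37,4],[39,0]]
[[15,14],[19,0],[25,12],[27,17],[32,12],[37,4],[39,0]]
[[15,14],[19,0],[25,12],[27,17],[32,12],[37,4],[39,0],[48,4],[50,0]]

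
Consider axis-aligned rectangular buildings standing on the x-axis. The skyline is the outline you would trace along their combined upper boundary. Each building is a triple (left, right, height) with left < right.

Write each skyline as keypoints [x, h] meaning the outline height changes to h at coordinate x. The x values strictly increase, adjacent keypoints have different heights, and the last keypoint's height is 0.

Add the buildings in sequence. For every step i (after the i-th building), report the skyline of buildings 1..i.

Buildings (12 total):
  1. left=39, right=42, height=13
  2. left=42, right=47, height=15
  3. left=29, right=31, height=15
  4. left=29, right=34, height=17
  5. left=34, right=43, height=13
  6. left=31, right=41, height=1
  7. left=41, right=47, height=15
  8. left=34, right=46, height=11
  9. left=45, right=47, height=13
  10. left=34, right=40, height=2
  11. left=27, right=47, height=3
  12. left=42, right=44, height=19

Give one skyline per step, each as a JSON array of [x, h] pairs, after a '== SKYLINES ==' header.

== SKYLINES ==
[[39,13],[42,0]]
[[39,13],[42,15],[47,0]]
[[29,15],[31,0],[39,13],[42,15],[47,0]]
[[29,17],[34,0],[39,13],[42,15],[47,0]]
[[29,17],[34,13],[42,15],[47,0]]
[[29,17],[34,13],[42,15],[47,0]]
[[29,17],[34,13],[41,15],[47,0]]
[[29,17],[34,13],[41,15],[47,0]]
[[29,17],[34,13],[41,15],[47,0]]
[[29,17],[34,13],[41,15],[47,0]]
[[27,3],[29,17],[34,13],[41,15],[47,0]]
[[27,3],[29,17],[34,13],[41,15],[42,19],[44,15],[47,0]]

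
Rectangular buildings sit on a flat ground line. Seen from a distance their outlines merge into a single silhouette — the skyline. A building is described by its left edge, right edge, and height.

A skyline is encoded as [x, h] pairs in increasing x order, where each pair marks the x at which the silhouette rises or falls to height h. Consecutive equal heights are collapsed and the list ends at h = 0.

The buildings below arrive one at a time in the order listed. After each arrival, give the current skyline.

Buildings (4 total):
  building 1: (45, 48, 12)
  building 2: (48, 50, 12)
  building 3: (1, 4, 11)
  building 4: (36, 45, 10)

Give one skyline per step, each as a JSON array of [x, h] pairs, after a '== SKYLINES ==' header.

== SKYLINES ==
[[45,12],[48,0]]
[[45,12],[50,0]]
[[1,11],[4,0],[45,12],[50,0]]
[[1,11],[4,0],[36,10],[45,12],[50,0]]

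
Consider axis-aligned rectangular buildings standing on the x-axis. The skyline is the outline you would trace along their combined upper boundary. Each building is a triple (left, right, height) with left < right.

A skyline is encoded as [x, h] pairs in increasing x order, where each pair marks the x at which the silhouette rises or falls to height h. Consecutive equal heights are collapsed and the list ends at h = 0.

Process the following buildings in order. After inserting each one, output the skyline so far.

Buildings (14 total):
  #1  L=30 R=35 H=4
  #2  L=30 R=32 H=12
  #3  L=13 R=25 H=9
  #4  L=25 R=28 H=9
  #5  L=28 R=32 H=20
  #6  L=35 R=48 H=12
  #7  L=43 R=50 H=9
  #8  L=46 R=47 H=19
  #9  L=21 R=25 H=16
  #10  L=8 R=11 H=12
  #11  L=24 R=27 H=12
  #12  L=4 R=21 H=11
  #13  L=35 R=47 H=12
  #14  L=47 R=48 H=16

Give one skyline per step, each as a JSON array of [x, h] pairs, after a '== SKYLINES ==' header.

== SKYLINES ==
[[30,4],[35,0]]
[[30,12],[32,4],[35,0]]
[[13,9],[25,0],[30,12],[32,4],[35,0]]
[[13,9],[28,0],[30,12],[32,4],[35,0]]
[[13,9],[28,20],[32,4],[35,0]]
[[13,9],[28,20],[32,4],[35,12],[48,0]]
[[13,9],[28,20],[32,4],[35,12],[48,9],[50,0]]
[[13,9],[28,20],[32,4],[35,12],[46,19],[47,12],[48,9],[50,0]]
[[13,9],[21,16],[25,9],[28,20],[32,4],[35,12],[46,19],[47,12],[48,9],[50,0]]
[[8,12],[11,0],[13,9],[21,16],[25,9],[28,20],[32,4],[35,12],[46,19],[47,12],[48,9],[50,0]]
[[8,12],[11,0],[13,9],[21,16],[25,12],[27,9],[28,20],[32,4],[35,12],[46,19],[47,12],[48,9],[50,0]]
[[4,11],[8,12],[11,11],[21,16],[25,12],[27,9],[28,20],[32,4],[35,12],[46,19],[47,12],[48,9],[50,0]]
[[4,11],[8,12],[11,11],[21,16],[25,12],[27,9],[28,20],[32,4],[35,12],[46,19],[47,12],[48,9],[50,0]]
[[4,11],[8,12],[11,11],[21,16],[25,12],[27,9],[28,20],[32,4],[35,12],[46,19],[47,16],[48,9],[50,0]]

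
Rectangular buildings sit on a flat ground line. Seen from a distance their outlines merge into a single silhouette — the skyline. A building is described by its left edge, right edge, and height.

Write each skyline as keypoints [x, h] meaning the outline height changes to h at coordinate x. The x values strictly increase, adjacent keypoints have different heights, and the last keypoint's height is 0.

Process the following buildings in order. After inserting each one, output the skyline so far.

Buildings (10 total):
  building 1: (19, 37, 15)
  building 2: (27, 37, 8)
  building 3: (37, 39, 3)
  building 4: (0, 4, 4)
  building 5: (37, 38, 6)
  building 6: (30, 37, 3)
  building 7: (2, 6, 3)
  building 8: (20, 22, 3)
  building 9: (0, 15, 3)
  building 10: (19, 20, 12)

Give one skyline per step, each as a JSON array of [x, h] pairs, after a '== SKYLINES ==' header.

== SKYLINES ==
[[19,15],[37,0]]
[[19,15],[37,0]]
[[19,15],[37,3],[39,0]]
[[0,4],[4,0],[19,15],[37,3],[39,0]]
[[0,4],[4,0],[19,15],[37,6],[38,3],[39,0]]
[[0,4],[4,0],[19,15],[37,6],[38,3],[39,0]]
[[0,4],[4,3],[6,0],[19,15],[37,6],[38,3],[39,0]]
[[0,4],[4,3],[6,0],[19,15],[37,6],[38,3],[39,0]]
[[0,4],[4,3],[15,0],[19,15],[37,6],[38,3],[39,0]]
[[0,4],[4,3],[15,0],[19,15],[37,6],[38,3],[39,0]]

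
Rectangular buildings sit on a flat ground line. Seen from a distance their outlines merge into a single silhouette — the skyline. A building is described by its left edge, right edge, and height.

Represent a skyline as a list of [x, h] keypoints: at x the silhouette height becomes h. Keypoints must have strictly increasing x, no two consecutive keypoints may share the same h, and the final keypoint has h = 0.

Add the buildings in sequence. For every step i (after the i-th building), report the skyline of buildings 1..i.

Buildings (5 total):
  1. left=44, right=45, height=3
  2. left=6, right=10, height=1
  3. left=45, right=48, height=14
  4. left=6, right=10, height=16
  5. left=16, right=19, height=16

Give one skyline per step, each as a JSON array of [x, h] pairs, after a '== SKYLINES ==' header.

== SKYLINES ==
[[44,3],[45,0]]
[[6,1],[10,0],[44,3],[45,0]]
[[6,1],[10,0],[44,3],[45,14],[48,0]]
[[6,16],[10,0],[44,3],[45,14],[48,0]]
[[6,16],[10,0],[16,16],[19,0],[44,3],[45,14],[48,0]]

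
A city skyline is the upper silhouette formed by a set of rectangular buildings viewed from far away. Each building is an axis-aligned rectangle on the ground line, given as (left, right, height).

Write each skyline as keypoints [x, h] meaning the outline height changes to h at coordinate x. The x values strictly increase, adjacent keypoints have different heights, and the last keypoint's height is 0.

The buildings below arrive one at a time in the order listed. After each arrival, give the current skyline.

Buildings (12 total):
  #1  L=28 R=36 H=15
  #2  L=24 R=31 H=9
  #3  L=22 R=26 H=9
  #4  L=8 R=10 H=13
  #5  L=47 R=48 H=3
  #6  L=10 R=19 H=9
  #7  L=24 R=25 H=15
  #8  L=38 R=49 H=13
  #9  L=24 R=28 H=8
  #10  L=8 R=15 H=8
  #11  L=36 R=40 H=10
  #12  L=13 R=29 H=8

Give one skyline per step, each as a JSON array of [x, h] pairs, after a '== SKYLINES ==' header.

== SKYLINES ==
[[28,15],[36,0]]
[[24,9],[28,15],[36,0]]
[[22,9],[28,15],[36,0]]
[[8,13],[10,0],[22,9],[28,15],[36,0]]
[[8,13],[10,0],[22,9],[28,15],[36,0],[47,3],[48,0]]
[[8,13],[10,9],[19,0],[22,9],[28,15],[36,0],[47,3],[48,0]]
[[8,13],[10,9],[19,0],[22,9],[24,15],[25,9],[28,15],[36,0],[47,3],[48,0]]
[[8,13],[10,9],[19,0],[22,9],[24,15],[25,9],[28,15],[36,0],[38,13],[49,0]]
[[8,13],[10,9],[19,0],[22,9],[24,15],[25,9],[28,15],[36,0],[38,13],[49,0]]
[[8,13],[10,9],[19,0],[22,9],[24,15],[25,9],[28,15],[36,0],[38,13],[49,0]]
[[8,13],[10,9],[19,0],[22,9],[24,15],[25,9],[28,15],[36,10],[38,13],[49,0]]
[[8,13],[10,9],[19,8],[22,9],[24,15],[25,9],[28,15],[36,10],[38,13],[49,0]]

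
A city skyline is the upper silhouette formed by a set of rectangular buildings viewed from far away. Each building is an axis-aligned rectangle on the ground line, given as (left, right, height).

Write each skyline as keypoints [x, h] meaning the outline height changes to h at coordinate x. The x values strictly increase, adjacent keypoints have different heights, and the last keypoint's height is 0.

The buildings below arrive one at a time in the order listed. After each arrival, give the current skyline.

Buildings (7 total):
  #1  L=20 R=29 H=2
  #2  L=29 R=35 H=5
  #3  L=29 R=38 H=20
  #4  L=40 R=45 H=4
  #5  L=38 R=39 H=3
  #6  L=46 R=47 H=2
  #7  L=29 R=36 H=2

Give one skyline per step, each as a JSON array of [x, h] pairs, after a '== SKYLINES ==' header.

== SKYLINES ==
[[20,2],[29,0]]
[[20,2],[29,5],[35,0]]
[[20,2],[29,20],[38,0]]
[[20,2],[29,20],[38,0],[40,4],[45,0]]
[[20,2],[29,20],[38,3],[39,0],[40,4],[45,0]]
[[20,2],[29,20],[38,3],[39,0],[40,4],[45,0],[46,2],[47,0]]
[[20,2],[29,20],[38,3],[39,0],[40,4],[45,0],[46,2],[47,0]]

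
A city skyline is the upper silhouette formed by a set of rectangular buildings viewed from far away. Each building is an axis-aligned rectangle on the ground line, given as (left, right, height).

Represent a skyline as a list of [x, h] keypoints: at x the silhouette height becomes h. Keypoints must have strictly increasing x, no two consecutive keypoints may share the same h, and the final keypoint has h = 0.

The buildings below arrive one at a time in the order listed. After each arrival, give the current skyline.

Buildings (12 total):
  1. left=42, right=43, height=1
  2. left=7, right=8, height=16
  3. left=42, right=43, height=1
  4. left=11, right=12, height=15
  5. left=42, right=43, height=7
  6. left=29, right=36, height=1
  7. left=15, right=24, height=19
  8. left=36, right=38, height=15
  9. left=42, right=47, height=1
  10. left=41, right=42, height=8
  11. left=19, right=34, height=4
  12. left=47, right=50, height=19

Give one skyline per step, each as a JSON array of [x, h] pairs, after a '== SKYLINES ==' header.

== SKYLINES ==
[[42,1],[43,0]]
[[7,16],[8,0],[42,1],[43,0]]
[[7,16],[8,0],[42,1],[43,0]]
[[7,16],[8,0],[11,15],[12,0],[42,1],[43,0]]
[[7,16],[8,0],[11,15],[12,0],[42,7],[43,0]]
[[7,16],[8,0],[11,15],[12,0],[29,1],[36,0],[42,7],[43,0]]
[[7,16],[8,0],[11,15],[12,0],[15,19],[24,0],[29,1],[36,0],[42,7],[43,0]]
[[7,16],[8,0],[11,15],[12,0],[15,19],[24,0],[29,1],[36,15],[38,0],[42,7],[43,0]]
[[7,16],[8,0],[11,15],[12,0],[15,19],[24,0],[29,1],[36,15],[38,0],[42,7],[43,1],[47,0]]
[[7,16],[8,0],[11,15],[12,0],[15,19],[24,0],[29,1],[36,15],[38,0],[41,8],[42,7],[43,1],[47,0]]
[[7,16],[8,0],[11,15],[12,0],[15,19],[24,4],[34,1],[36,15],[38,0],[41,8],[42,7],[43,1],[47,0]]
[[7,16],[8,0],[11,15],[12,0],[15,19],[24,4],[34,1],[36,15],[38,0],[41,8],[42,7],[43,1],[47,19],[50,0]]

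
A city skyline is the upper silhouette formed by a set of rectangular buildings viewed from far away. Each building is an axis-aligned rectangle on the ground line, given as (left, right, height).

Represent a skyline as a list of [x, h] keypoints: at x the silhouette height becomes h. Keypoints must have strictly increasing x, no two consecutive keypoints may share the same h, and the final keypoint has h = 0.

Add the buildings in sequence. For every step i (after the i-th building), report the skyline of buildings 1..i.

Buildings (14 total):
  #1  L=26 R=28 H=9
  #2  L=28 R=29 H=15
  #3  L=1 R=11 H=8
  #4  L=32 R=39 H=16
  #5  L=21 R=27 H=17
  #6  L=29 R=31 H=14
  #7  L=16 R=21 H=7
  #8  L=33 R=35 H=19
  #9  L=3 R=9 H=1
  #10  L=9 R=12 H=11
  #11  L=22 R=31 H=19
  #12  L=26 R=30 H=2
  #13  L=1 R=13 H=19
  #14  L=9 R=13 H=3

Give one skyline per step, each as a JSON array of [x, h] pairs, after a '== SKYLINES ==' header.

== SKYLINES ==
[[26,9],[28,0]]
[[26,9],[28,15],[29,0]]
[[1,8],[11,0],[26,9],[28,15],[29,0]]
[[1,8],[11,0],[26,9],[28,15],[29,0],[32,16],[39,0]]
[[1,8],[11,0],[21,17],[27,9],[28,15],[29,0],[32,16],[39,0]]
[[1,8],[11,0],[21,17],[27,9],[28,15],[29,14],[31,0],[32,16],[39,0]]
[[1,8],[11,0],[16,7],[21,17],[27,9],[28,15],[29,14],[31,0],[32,16],[39,0]]
[[1,8],[11,0],[16,7],[21,17],[27,9],[28,15],[29,14],[31,0],[32,16],[33,19],[35,16],[39,0]]
[[1,8],[11,0],[16,7],[21,17],[27,9],[28,15],[29,14],[31,0],[32,16],[33,19],[35,16],[39,0]]
[[1,8],[9,11],[12,0],[16,7],[21,17],[27,9],[28,15],[29,14],[31,0],[32,16],[33,19],[35,16],[39,0]]
[[1,8],[9,11],[12,0],[16,7],[21,17],[22,19],[31,0],[32,16],[33,19],[35,16],[39,0]]
[[1,8],[9,11],[12,0],[16,7],[21,17],[22,19],[31,0],[32,16],[33,19],[35,16],[39,0]]
[[1,19],[13,0],[16,7],[21,17],[22,19],[31,0],[32,16],[33,19],[35,16],[39,0]]
[[1,19],[13,0],[16,7],[21,17],[22,19],[31,0],[32,16],[33,19],[35,16],[39,0]]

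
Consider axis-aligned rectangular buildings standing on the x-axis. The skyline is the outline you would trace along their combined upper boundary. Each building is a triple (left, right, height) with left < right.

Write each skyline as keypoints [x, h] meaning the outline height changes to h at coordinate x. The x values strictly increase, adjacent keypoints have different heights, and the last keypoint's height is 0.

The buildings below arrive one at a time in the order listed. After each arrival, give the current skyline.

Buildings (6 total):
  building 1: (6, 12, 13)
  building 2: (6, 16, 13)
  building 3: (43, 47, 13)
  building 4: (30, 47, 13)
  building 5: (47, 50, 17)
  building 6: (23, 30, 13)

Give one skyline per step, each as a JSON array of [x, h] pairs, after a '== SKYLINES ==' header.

== SKYLINES ==
[[6,13],[12,0]]
[[6,13],[16,0]]
[[6,13],[16,0],[43,13],[47,0]]
[[6,13],[16,0],[30,13],[47,0]]
[[6,13],[16,0],[30,13],[47,17],[50,0]]
[[6,13],[16,0],[23,13],[47,17],[50,0]]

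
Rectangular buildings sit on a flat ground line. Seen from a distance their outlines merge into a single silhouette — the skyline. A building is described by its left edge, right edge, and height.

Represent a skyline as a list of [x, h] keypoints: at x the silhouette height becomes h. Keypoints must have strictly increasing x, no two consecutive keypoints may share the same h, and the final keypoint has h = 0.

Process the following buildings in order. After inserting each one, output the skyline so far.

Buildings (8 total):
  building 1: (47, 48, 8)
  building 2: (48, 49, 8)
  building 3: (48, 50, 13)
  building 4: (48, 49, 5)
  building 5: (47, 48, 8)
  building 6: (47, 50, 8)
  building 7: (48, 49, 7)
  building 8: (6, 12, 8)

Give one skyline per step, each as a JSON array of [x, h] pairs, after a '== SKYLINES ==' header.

== SKYLINES ==
[[47,8],[48,0]]
[[47,8],[49,0]]
[[47,8],[48,13],[50,0]]
[[47,8],[48,13],[50,0]]
[[47,8],[48,13],[50,0]]
[[47,8],[48,13],[50,0]]
[[47,8],[48,13],[50,0]]
[[6,8],[12,0],[47,8],[48,13],[50,0]]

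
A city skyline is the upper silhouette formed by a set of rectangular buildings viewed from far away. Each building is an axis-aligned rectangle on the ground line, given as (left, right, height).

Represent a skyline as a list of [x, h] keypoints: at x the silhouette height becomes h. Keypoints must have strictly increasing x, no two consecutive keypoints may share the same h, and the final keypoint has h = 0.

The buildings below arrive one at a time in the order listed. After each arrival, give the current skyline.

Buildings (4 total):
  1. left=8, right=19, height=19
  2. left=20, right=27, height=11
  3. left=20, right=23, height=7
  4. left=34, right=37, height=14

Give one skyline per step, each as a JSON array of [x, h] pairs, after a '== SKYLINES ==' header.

== SKYLINES ==
[[8,19],[19,0]]
[[8,19],[19,0],[20,11],[27,0]]
[[8,19],[19,0],[20,11],[27,0]]
[[8,19],[19,0],[20,11],[27,0],[34,14],[37,0]]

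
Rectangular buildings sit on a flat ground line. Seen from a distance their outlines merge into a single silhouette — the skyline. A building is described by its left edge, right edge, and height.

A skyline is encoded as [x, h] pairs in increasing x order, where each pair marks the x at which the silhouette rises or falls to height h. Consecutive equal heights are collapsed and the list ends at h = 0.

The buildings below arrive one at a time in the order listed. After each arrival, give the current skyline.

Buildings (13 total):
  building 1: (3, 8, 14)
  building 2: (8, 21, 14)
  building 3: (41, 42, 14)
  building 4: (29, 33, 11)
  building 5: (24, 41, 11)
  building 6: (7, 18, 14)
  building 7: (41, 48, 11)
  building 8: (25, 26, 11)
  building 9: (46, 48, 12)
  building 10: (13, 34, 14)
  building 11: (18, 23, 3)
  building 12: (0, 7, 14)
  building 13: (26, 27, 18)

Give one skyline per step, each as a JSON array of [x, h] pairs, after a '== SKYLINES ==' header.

== SKYLINES ==
[[3,14],[8,0]]
[[3,14],[21,0]]
[[3,14],[21,0],[41,14],[42,0]]
[[3,14],[21,0],[29,11],[33,0],[41,14],[42,0]]
[[3,14],[21,0],[24,11],[41,14],[42,0]]
[[3,14],[21,0],[24,11],[41,14],[42,0]]
[[3,14],[21,0],[24,11],[41,14],[42,11],[48,0]]
[[3,14],[21,0],[24,11],[41,14],[42,11],[48,0]]
[[3,14],[21,0],[24,11],[41,14],[42,11],[46,12],[48,0]]
[[3,14],[34,11],[41,14],[42,11],[46,12],[48,0]]
[[3,14],[34,11],[41,14],[42,11],[46,12],[48,0]]
[[0,14],[34,11],[41,14],[42,11],[46,12],[48,0]]
[[0,14],[26,18],[27,14],[34,11],[41,14],[42,11],[46,12],[48,0]]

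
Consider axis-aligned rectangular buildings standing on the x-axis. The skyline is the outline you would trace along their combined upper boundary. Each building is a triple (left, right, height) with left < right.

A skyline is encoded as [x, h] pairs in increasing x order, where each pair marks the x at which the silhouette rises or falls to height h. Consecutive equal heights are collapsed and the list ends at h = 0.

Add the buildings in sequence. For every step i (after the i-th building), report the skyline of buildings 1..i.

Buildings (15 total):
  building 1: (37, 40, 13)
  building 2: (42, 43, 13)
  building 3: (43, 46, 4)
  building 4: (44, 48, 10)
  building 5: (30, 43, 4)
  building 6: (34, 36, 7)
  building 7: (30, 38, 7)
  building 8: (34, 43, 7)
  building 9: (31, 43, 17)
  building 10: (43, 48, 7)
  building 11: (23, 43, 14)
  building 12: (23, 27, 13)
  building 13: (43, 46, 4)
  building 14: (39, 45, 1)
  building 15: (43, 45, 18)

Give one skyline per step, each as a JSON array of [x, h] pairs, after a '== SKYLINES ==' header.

== SKYLINES ==
[[37,13],[40,0]]
[[37,13],[40,0],[42,13],[43,0]]
[[37,13],[40,0],[42,13],[43,4],[46,0]]
[[37,13],[40,0],[42,13],[43,4],[44,10],[48,0]]
[[30,4],[37,13],[40,4],[42,13],[43,4],[44,10],[48,0]]
[[30,4],[34,7],[36,4],[37,13],[40,4],[42,13],[43,4],[44,10],[48,0]]
[[30,7],[37,13],[40,4],[42,13],[43,4],[44,10],[48,0]]
[[30,7],[37,13],[40,7],[42,13],[43,4],[44,10],[48,0]]
[[30,7],[31,17],[43,4],[44,10],[48,0]]
[[30,7],[31,17],[43,7],[44,10],[48,0]]
[[23,14],[31,17],[43,7],[44,10],[48,0]]
[[23,14],[31,17],[43,7],[44,10],[48,0]]
[[23,14],[31,17],[43,7],[44,10],[48,0]]
[[23,14],[31,17],[43,7],[44,10],[48,0]]
[[23,14],[31,17],[43,18],[45,10],[48,0]]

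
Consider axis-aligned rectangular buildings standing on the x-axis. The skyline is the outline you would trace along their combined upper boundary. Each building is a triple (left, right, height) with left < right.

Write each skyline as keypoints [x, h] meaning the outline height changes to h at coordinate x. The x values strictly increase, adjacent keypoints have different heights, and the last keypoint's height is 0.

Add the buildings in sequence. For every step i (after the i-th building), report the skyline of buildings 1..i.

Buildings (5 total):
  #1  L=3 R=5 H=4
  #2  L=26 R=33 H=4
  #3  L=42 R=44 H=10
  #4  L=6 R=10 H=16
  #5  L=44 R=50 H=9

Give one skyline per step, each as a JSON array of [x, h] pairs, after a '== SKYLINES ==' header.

== SKYLINES ==
[[3,4],[5,0]]
[[3,4],[5,0],[26,4],[33,0]]
[[3,4],[5,0],[26,4],[33,0],[42,10],[44,0]]
[[3,4],[5,0],[6,16],[10,0],[26,4],[33,0],[42,10],[44,0]]
[[3,4],[5,0],[6,16],[10,0],[26,4],[33,0],[42,10],[44,9],[50,0]]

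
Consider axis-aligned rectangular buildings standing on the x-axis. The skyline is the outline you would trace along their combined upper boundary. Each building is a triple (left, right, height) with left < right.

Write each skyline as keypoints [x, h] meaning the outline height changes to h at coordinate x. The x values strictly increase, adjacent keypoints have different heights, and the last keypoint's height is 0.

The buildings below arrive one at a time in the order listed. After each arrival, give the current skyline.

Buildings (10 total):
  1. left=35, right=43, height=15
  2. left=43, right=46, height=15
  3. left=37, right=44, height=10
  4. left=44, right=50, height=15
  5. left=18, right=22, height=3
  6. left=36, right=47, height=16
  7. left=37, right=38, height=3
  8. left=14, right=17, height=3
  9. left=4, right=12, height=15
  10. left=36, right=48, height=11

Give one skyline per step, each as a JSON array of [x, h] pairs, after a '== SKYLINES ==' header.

== SKYLINES ==
[[35,15],[43,0]]
[[35,15],[46,0]]
[[35,15],[46,0]]
[[35,15],[50,0]]
[[18,3],[22,0],[35,15],[50,0]]
[[18,3],[22,0],[35,15],[36,16],[47,15],[50,0]]
[[18,3],[22,0],[35,15],[36,16],[47,15],[50,0]]
[[14,3],[17,0],[18,3],[22,0],[35,15],[36,16],[47,15],[50,0]]
[[4,15],[12,0],[14,3],[17,0],[18,3],[22,0],[35,15],[36,16],[47,15],[50,0]]
[[4,15],[12,0],[14,3],[17,0],[18,3],[22,0],[35,15],[36,16],[47,15],[50,0]]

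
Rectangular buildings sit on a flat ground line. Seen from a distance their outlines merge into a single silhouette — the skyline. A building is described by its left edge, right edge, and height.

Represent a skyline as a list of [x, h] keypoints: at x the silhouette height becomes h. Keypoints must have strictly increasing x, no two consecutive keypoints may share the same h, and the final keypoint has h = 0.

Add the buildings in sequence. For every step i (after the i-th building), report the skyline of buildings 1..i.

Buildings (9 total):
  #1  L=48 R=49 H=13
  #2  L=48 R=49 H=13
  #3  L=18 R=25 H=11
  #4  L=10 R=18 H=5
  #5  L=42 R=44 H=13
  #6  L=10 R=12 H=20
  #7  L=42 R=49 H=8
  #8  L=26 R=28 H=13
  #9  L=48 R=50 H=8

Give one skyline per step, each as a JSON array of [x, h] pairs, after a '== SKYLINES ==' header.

== SKYLINES ==
[[48,13],[49,0]]
[[48,13],[49,0]]
[[18,11],[25,0],[48,13],[49,0]]
[[10,5],[18,11],[25,0],[48,13],[49,0]]
[[10,5],[18,11],[25,0],[42,13],[44,0],[48,13],[49,0]]
[[10,20],[12,5],[18,11],[25,0],[42,13],[44,0],[48,13],[49,0]]
[[10,20],[12,5],[18,11],[25,0],[42,13],[44,8],[48,13],[49,0]]
[[10,20],[12,5],[18,11],[25,0],[26,13],[28,0],[42,13],[44,8],[48,13],[49,0]]
[[10,20],[12,5],[18,11],[25,0],[26,13],[28,0],[42,13],[44,8],[48,13],[49,8],[50,0]]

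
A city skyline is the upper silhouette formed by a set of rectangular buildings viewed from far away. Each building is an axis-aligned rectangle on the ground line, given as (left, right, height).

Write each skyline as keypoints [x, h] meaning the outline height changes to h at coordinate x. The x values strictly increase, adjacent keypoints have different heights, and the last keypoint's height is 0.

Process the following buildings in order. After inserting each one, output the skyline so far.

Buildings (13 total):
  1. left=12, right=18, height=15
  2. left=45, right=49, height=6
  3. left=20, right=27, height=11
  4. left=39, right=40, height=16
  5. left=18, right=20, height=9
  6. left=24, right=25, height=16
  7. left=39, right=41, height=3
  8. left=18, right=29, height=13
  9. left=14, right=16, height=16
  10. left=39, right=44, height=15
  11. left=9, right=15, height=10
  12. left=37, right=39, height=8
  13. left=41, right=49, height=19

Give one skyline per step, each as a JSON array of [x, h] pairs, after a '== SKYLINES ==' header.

== SKYLINES ==
[[12,15],[18,0]]
[[12,15],[18,0],[45,6],[49,0]]
[[12,15],[18,0],[20,11],[27,0],[45,6],[49,0]]
[[12,15],[18,0],[20,11],[27,0],[39,16],[40,0],[45,6],[49,0]]
[[12,15],[18,9],[20,11],[27,0],[39,16],[40,0],[45,6],[49,0]]
[[12,15],[18,9],[20,11],[24,16],[25,11],[27,0],[39,16],[40,0],[45,6],[49,0]]
[[12,15],[18,9],[20,11],[24,16],[25,11],[27,0],[39,16],[40,3],[41,0],[45,6],[49,0]]
[[12,15],[18,13],[24,16],[25,13],[29,0],[39,16],[40,3],[41,0],[45,6],[49,0]]
[[12,15],[14,16],[16,15],[18,13],[24,16],[25,13],[29,0],[39,16],[40,3],[41,0],[45,6],[49,0]]
[[12,15],[14,16],[16,15],[18,13],[24,16],[25,13],[29,0],[39,16],[40,15],[44,0],[45,6],[49,0]]
[[9,10],[12,15],[14,16],[16,15],[18,13],[24,16],[25,13],[29,0],[39,16],[40,15],[44,0],[45,6],[49,0]]
[[9,10],[12,15],[14,16],[16,15],[18,13],[24,16],[25,13],[29,0],[37,8],[39,16],[40,15],[44,0],[45,6],[49,0]]
[[9,10],[12,15],[14,16],[16,15],[18,13],[24,16],[25,13],[29,0],[37,8],[39,16],[40,15],[41,19],[49,0]]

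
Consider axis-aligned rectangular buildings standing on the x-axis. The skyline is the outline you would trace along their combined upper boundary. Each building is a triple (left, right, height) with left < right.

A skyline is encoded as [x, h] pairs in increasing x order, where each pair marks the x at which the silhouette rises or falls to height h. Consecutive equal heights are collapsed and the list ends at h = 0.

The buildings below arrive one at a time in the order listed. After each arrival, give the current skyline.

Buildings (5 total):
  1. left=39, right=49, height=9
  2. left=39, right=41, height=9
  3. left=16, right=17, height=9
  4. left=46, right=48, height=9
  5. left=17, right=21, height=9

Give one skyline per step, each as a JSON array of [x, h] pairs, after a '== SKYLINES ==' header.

== SKYLINES ==
[[39,9],[49,0]]
[[39,9],[49,0]]
[[16,9],[17,0],[39,9],[49,0]]
[[16,9],[17,0],[39,9],[49,0]]
[[16,9],[21,0],[39,9],[49,0]]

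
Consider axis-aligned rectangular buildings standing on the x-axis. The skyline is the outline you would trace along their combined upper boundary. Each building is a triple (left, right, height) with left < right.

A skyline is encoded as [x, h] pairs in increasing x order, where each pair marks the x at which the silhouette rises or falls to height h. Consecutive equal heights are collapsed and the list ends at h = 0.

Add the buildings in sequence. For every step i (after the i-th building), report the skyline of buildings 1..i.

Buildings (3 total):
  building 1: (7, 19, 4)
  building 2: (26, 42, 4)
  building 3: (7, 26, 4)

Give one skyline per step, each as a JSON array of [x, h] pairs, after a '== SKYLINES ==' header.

== SKYLINES ==
[[7,4],[19,0]]
[[7,4],[19,0],[26,4],[42,0]]
[[7,4],[42,0]]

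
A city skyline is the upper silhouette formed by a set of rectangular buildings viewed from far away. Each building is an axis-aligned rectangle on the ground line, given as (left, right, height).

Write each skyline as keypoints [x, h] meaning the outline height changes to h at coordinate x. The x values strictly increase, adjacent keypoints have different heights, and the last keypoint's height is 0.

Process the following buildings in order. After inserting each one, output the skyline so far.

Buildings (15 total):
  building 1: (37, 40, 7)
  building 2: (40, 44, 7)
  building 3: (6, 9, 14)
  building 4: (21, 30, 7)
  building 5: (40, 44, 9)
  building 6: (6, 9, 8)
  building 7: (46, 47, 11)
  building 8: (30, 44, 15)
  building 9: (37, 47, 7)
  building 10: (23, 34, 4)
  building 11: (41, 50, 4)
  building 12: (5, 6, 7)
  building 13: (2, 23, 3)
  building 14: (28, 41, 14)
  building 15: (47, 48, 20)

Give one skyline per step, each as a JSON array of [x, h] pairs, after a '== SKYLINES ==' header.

== SKYLINES ==
[[37,7],[40,0]]
[[37,7],[44,0]]
[[6,14],[9,0],[37,7],[44,0]]
[[6,14],[9,0],[21,7],[30,0],[37,7],[44,0]]
[[6,14],[9,0],[21,7],[30,0],[37,7],[40,9],[44,0]]
[[6,14],[9,0],[21,7],[30,0],[37,7],[40,9],[44,0]]
[[6,14],[9,0],[21,7],[30,0],[37,7],[40,9],[44,0],[46,11],[47,0]]
[[6,14],[9,0],[21,7],[30,15],[44,0],[46,11],[47,0]]
[[6,14],[9,0],[21,7],[30,15],[44,7],[46,11],[47,0]]
[[6,14],[9,0],[21,7],[30,15],[44,7],[46,11],[47,0]]
[[6,14],[9,0],[21,7],[30,15],[44,7],[46,11],[47,4],[50,0]]
[[5,7],[6,14],[9,0],[21,7],[30,15],[44,7],[46,11],[47,4],[50,0]]
[[2,3],[5,7],[6,14],[9,3],[21,7],[30,15],[44,7],[46,11],[47,4],[50,0]]
[[2,3],[5,7],[6,14],[9,3],[21,7],[28,14],[30,15],[44,7],[46,11],[47,4],[50,0]]
[[2,3],[5,7],[6,14],[9,3],[21,7],[28,14],[30,15],[44,7],[46,11],[47,20],[48,4],[50,0]]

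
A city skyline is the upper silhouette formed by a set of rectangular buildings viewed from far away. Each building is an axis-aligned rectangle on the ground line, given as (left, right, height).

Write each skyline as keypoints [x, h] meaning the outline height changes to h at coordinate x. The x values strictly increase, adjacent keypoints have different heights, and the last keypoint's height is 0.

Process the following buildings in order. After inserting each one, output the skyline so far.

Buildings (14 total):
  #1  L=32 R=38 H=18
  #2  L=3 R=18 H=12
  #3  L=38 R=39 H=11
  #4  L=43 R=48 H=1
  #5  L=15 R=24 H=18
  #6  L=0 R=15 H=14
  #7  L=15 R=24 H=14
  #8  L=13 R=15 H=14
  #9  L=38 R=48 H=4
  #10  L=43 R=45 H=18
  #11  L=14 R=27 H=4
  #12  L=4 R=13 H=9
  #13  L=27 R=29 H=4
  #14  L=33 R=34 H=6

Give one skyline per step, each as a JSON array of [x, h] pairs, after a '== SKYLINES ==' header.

== SKYLINES ==
[[32,18],[38,0]]
[[3,12],[18,0],[32,18],[38,0]]
[[3,12],[18,0],[32,18],[38,11],[39,0]]
[[3,12],[18,0],[32,18],[38,11],[39,0],[43,1],[48,0]]
[[3,12],[15,18],[24,0],[32,18],[38,11],[39,0],[43,1],[48,0]]
[[0,14],[15,18],[24,0],[32,18],[38,11],[39,0],[43,1],[48,0]]
[[0,14],[15,18],[24,0],[32,18],[38,11],[39,0],[43,1],[48,0]]
[[0,14],[15,18],[24,0],[32,18],[38,11],[39,0],[43,1],[48,0]]
[[0,14],[15,18],[24,0],[32,18],[38,11],[39,4],[48,0]]
[[0,14],[15,18],[24,0],[32,18],[38,11],[39,4],[43,18],[45,4],[48,0]]
[[0,14],[15,18],[24,4],[27,0],[32,18],[38,11],[39,4],[43,18],[45,4],[48,0]]
[[0,14],[15,18],[24,4],[27,0],[32,18],[38,11],[39,4],[43,18],[45,4],[48,0]]
[[0,14],[15,18],[24,4],[29,0],[32,18],[38,11],[39,4],[43,18],[45,4],[48,0]]
[[0,14],[15,18],[24,4],[29,0],[32,18],[38,11],[39,4],[43,18],[45,4],[48,0]]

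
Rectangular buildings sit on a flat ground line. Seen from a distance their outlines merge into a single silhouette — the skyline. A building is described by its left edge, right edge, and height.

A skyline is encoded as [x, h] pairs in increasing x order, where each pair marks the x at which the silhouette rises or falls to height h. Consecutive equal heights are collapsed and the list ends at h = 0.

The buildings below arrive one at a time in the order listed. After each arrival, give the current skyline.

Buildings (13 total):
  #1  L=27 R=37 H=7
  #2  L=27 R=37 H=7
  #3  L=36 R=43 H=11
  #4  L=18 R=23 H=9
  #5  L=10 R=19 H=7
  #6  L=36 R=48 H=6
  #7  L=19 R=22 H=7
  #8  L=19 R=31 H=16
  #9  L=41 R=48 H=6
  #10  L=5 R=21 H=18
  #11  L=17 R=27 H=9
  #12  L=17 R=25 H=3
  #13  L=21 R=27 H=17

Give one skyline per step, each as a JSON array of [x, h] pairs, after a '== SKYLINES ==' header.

== SKYLINES ==
[[27,7],[37,0]]
[[27,7],[37,0]]
[[27,7],[36,11],[43,0]]
[[18,9],[23,0],[27,7],[36,11],[43,0]]
[[10,7],[18,9],[23,0],[27,7],[36,11],[43,0]]
[[10,7],[18,9],[23,0],[27,7],[36,11],[43,6],[48,0]]
[[10,7],[18,9],[23,0],[27,7],[36,11],[43,6],[48,0]]
[[10,7],[18,9],[19,16],[31,7],[36,11],[43,6],[48,0]]
[[10,7],[18,9],[19,16],[31,7],[36,11],[43,6],[48,0]]
[[5,18],[21,16],[31,7],[36,11],[43,6],[48,0]]
[[5,18],[21,16],[31,7],[36,11],[43,6],[48,0]]
[[5,18],[21,16],[31,7],[36,11],[43,6],[48,0]]
[[5,18],[21,17],[27,16],[31,7],[36,11],[43,6],[48,0]]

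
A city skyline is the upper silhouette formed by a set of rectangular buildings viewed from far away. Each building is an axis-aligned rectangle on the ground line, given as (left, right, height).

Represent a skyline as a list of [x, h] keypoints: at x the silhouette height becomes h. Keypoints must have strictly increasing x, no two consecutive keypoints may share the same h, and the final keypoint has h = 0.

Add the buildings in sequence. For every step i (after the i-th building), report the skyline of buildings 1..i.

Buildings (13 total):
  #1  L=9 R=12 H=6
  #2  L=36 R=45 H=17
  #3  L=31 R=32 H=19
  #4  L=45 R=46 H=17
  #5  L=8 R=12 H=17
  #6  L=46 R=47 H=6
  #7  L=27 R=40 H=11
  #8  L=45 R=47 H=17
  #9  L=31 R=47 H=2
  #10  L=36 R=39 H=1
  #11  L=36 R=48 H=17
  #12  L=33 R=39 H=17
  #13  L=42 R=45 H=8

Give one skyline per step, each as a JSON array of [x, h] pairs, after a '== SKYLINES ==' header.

== SKYLINES ==
[[9,6],[12,0]]
[[9,6],[12,0],[36,17],[45,0]]
[[9,6],[12,0],[31,19],[32,0],[36,17],[45,0]]
[[9,6],[12,0],[31,19],[32,0],[36,17],[46,0]]
[[8,17],[12,0],[31,19],[32,0],[36,17],[46,0]]
[[8,17],[12,0],[31,19],[32,0],[36,17],[46,6],[47,0]]
[[8,17],[12,0],[27,11],[31,19],[32,11],[36,17],[46,6],[47,0]]
[[8,17],[12,0],[27,11],[31,19],[32,11],[36,17],[47,0]]
[[8,17],[12,0],[27,11],[31,19],[32,11],[36,17],[47,0]]
[[8,17],[12,0],[27,11],[31,19],[32,11],[36,17],[47,0]]
[[8,17],[12,0],[27,11],[31,19],[32,11],[36,17],[48,0]]
[[8,17],[12,0],[27,11],[31,19],[32,11],[33,17],[48,0]]
[[8,17],[12,0],[27,11],[31,19],[32,11],[33,17],[48,0]]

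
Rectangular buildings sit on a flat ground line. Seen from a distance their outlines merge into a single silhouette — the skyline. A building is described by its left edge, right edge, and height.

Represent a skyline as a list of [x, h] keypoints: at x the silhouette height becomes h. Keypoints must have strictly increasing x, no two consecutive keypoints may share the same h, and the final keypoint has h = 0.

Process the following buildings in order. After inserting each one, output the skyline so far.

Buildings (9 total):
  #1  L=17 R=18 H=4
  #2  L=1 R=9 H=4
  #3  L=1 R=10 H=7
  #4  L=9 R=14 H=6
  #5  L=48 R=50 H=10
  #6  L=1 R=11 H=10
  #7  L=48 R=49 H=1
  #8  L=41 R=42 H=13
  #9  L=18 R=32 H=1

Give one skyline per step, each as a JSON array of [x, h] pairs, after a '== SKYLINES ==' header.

== SKYLINES ==
[[17,4],[18,0]]
[[1,4],[9,0],[17,4],[18,0]]
[[1,7],[10,0],[17,4],[18,0]]
[[1,7],[10,6],[14,0],[17,4],[18,0]]
[[1,7],[10,6],[14,0],[17,4],[18,0],[48,10],[50,0]]
[[1,10],[11,6],[14,0],[17,4],[18,0],[48,10],[50,0]]
[[1,10],[11,6],[14,0],[17,4],[18,0],[48,10],[50,0]]
[[1,10],[11,6],[14,0],[17,4],[18,0],[41,13],[42,0],[48,10],[50,0]]
[[1,10],[11,6],[14,0],[17,4],[18,1],[32,0],[41,13],[42,0],[48,10],[50,0]]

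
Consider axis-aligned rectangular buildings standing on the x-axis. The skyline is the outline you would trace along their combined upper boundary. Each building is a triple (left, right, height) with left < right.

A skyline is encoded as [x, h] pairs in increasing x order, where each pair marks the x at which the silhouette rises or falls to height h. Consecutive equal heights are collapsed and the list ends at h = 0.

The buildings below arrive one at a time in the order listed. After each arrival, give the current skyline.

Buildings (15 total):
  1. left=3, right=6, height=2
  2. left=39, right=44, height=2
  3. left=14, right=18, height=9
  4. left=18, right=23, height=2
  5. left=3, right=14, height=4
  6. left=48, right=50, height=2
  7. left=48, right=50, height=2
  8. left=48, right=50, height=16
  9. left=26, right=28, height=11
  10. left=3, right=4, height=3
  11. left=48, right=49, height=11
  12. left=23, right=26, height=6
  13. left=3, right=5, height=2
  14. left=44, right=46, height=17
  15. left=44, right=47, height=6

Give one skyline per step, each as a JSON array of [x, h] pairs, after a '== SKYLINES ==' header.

== SKYLINES ==
[[3,2],[6,0]]
[[3,2],[6,0],[39,2],[44,0]]
[[3,2],[6,0],[14,9],[18,0],[39,2],[44,0]]
[[3,2],[6,0],[14,9],[18,2],[23,0],[39,2],[44,0]]
[[3,4],[14,9],[18,2],[23,0],[39,2],[44,0]]
[[3,4],[14,9],[18,2],[23,0],[39,2],[44,0],[48,2],[50,0]]
[[3,4],[14,9],[18,2],[23,0],[39,2],[44,0],[48,2],[50,0]]
[[3,4],[14,9],[18,2],[23,0],[39,2],[44,0],[48,16],[50,0]]
[[3,4],[14,9],[18,2],[23,0],[26,11],[28,0],[39,2],[44,0],[48,16],[50,0]]
[[3,4],[14,9],[18,2],[23,0],[26,11],[28,0],[39,2],[44,0],[48,16],[50,0]]
[[3,4],[14,9],[18,2],[23,0],[26,11],[28,0],[39,2],[44,0],[48,16],[50,0]]
[[3,4],[14,9],[18,2],[23,6],[26,11],[28,0],[39,2],[44,0],[48,16],[50,0]]
[[3,4],[14,9],[18,2],[23,6],[26,11],[28,0],[39,2],[44,0],[48,16],[50,0]]
[[3,4],[14,9],[18,2],[23,6],[26,11],[28,0],[39,2],[44,17],[46,0],[48,16],[50,0]]
[[3,4],[14,9],[18,2],[23,6],[26,11],[28,0],[39,2],[44,17],[46,6],[47,0],[48,16],[50,0]]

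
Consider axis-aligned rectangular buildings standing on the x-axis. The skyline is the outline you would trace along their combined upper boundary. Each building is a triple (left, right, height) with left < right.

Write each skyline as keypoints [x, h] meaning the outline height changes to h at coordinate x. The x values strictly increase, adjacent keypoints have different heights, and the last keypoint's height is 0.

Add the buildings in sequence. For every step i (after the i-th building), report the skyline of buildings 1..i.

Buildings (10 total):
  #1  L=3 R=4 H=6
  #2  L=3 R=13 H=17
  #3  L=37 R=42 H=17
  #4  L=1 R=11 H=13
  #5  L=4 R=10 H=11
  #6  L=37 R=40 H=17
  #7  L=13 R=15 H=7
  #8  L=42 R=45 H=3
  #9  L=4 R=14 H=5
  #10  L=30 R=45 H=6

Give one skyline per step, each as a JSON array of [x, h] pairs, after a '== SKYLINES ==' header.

== SKYLINES ==
[[3,6],[4,0]]
[[3,17],[13,0]]
[[3,17],[13,0],[37,17],[42,0]]
[[1,13],[3,17],[13,0],[37,17],[42,0]]
[[1,13],[3,17],[13,0],[37,17],[42,0]]
[[1,13],[3,17],[13,0],[37,17],[42,0]]
[[1,13],[3,17],[13,7],[15,0],[37,17],[42,0]]
[[1,13],[3,17],[13,7],[15,0],[37,17],[42,3],[45,0]]
[[1,13],[3,17],[13,7],[15,0],[37,17],[42,3],[45,0]]
[[1,13],[3,17],[13,7],[15,0],[30,6],[37,17],[42,6],[45,0]]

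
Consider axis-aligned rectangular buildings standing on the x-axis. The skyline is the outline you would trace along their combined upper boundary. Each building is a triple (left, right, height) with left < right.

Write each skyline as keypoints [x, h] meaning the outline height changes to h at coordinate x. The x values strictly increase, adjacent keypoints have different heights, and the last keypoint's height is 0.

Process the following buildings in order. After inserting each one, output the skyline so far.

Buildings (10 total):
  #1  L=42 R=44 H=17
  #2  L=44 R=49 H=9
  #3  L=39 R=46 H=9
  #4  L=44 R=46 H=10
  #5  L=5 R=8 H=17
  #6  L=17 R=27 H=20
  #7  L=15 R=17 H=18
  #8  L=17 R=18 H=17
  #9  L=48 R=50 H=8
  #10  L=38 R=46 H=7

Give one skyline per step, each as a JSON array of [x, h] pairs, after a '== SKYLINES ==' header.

== SKYLINES ==
[[42,17],[44,0]]
[[42,17],[44,9],[49,0]]
[[39,9],[42,17],[44,9],[49,0]]
[[39,9],[42,17],[44,10],[46,9],[49,0]]
[[5,17],[8,0],[39,9],[42,17],[44,10],[46,9],[49,0]]
[[5,17],[8,0],[17,20],[27,0],[39,9],[42,17],[44,10],[46,9],[49,0]]
[[5,17],[8,0],[15,18],[17,20],[27,0],[39,9],[42,17],[44,10],[46,9],[49,0]]
[[5,17],[8,0],[15,18],[17,20],[27,0],[39,9],[42,17],[44,10],[46,9],[49,0]]
[[5,17],[8,0],[15,18],[17,20],[27,0],[39,9],[42,17],[44,10],[46,9],[49,8],[50,0]]
[[5,17],[8,0],[15,18],[17,20],[27,0],[38,7],[39,9],[42,17],[44,10],[46,9],[49,8],[50,0]]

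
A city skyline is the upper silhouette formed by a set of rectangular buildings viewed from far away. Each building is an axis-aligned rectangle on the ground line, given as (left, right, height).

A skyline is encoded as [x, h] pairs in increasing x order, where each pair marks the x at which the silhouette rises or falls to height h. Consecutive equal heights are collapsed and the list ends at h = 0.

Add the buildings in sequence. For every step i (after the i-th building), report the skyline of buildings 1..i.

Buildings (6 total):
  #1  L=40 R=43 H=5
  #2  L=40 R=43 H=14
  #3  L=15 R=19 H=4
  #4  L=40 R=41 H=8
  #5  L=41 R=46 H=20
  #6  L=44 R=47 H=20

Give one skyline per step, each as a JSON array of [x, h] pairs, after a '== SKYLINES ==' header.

== SKYLINES ==
[[40,5],[43,0]]
[[40,14],[43,0]]
[[15,4],[19,0],[40,14],[43,0]]
[[15,4],[19,0],[40,14],[43,0]]
[[15,4],[19,0],[40,14],[41,20],[46,0]]
[[15,4],[19,0],[40,14],[41,20],[47,0]]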